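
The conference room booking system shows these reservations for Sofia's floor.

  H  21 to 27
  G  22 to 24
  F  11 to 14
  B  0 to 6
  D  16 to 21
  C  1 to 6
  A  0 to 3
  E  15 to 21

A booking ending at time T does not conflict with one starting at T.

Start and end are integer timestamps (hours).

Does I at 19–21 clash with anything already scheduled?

A: ends 3 at or before I starts 19 → clear.
B: ends 6 at or before I starts 19 → clear.
C: ends 6 at or before I starts 19 → clear.
F: ends 14 at or before I starts 19 → clear.
E: starts 15 before I ends 21, and ends 21 after I starts 19 → overlap.
D: starts 16 before I ends 21, and ends 21 after I starts 19 → overlap.
H: starts 21 at or after I ends 21 → clear.
G: starts 22 at or after I ends 21 → clear.
I overlaps D, E.

Yes — it overlaps D, E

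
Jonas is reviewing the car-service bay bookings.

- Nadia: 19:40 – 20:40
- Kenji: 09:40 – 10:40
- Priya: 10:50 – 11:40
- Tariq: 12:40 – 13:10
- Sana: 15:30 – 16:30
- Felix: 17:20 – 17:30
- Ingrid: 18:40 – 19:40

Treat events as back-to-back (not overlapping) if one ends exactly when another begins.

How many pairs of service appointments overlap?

Sorted by start: Kenji, Priya, Tariq, Sana, Felix, Ingrid, Nadia.
Priya starts after Kenji ends, so nothing later overlaps Kenji either.
Tariq starts after Priya ends, so nothing later overlaps Priya either.
Sana starts after Tariq ends, so nothing later overlaps Tariq either.
Felix starts after Sana ends, so nothing later overlaps Sana either.
Ingrid starts after Felix ends, so nothing later overlaps Felix either.
Nadia starts exactly when Ingrid ends (back-to-back, no overlap).
No pair overlaps.

0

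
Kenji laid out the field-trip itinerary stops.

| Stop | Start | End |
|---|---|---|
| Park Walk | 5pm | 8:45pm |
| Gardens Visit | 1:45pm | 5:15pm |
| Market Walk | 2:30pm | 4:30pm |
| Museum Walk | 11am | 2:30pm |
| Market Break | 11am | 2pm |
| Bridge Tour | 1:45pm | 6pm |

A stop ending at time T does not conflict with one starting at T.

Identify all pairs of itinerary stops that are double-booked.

Bridge Tour & Gardens Visit, Bridge Tour & Market Break, Bridge Tour & Market Walk, Bridge Tour & Museum Walk, Bridge Tour & Park Walk, Gardens Visit & Market Break, Gardens Visit & Market Walk, Gardens Visit & Museum Walk, Gardens Visit & Park Walk, Market Break & Museum Walk

Sorted by start: Market Break, Museum Walk, Gardens Visit, Bridge Tour, Market Walk, Park Walk.
Museum Walk starts before Market Break ends → Market Break and Museum Walk overlap.
Gardens Visit starts before Market Break ends → Market Break and Gardens Visit overlap.
Bridge Tour starts before Market Break ends → Market Break and Bridge Tour overlap.
Market Walk starts after Market Break ends, so Market Break has no further overlaps.
Gardens Visit starts before Museum Walk ends → Museum Walk and Gardens Visit overlap.
Bridge Tour starts before Museum Walk ends → Museum Walk and Bridge Tour overlap.
Market Walk starts exactly when Museum Walk ends (back-to-back, no overlap), so Museum Walk has no further overlaps.
Bridge Tour starts before Gardens Visit ends → Gardens Visit and Bridge Tour overlap.
Market Walk starts before Gardens Visit ends → Gardens Visit and Market Walk overlap.
Park Walk starts before Gardens Visit ends → Gardens Visit and Park Walk overlap.
Market Walk starts before Bridge Tour ends → Bridge Tour and Market Walk overlap.
Park Walk starts before Bridge Tour ends → Bridge Tour and Park Walk overlap.
Park Walk starts after Market Walk ends.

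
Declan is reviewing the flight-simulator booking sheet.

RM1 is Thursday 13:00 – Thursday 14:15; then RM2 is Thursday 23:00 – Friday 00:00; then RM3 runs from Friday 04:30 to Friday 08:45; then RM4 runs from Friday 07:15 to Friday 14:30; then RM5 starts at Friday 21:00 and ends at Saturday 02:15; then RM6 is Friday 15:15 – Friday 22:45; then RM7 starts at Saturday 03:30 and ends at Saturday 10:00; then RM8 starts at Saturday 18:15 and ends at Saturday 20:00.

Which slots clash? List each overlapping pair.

RM3 & RM4, RM5 & RM6

Check each pair: they overlap iff neither finishes before the other starts.
Sorted by start: RM1, RM2, RM3, RM4, RM6, RM5, RM7, RM8.
RM2 starts after RM1 ends, so nothing later overlaps RM1 either.
RM3 starts after RM2 ends, so nothing later overlaps RM2 either.
RM4 starts before RM3 ends → RM3 and RM4 overlap.
RM6 starts after RM3 ends, so nothing later overlaps RM3 either.
RM6 starts after RM4 ends, so nothing later overlaps RM4 either.
RM5 starts before RM6 ends → RM6 and RM5 overlap.
RM7 starts after RM6 ends, so nothing later overlaps RM6 either.
RM7 starts after RM5 ends, so nothing later overlaps RM5 either.
RM8 starts after RM7 ends.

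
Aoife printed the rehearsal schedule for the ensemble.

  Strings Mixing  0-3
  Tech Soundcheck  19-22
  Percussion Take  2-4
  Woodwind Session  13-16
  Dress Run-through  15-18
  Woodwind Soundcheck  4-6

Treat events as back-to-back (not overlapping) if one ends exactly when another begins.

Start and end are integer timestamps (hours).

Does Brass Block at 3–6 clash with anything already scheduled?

Strings Mixing: ends 3 at or before Brass Block starts 3 → clear.
Percussion Take: starts 2 before Brass Block ends 6, and ends 4 after Brass Block starts 3 → overlap.
Woodwind Soundcheck: starts 4 before Brass Block ends 6, and ends 6 after Brass Block starts 3 → overlap.
Woodwind Session: starts 13 at or after Brass Block ends 6 → clear.
Dress Run-through: starts 15 at or after Brass Block ends 6 → clear.
Tech Soundcheck: starts 19 at or after Brass Block ends 6 → clear.
Brass Block overlaps Percussion Take, Woodwind Soundcheck.

Yes — it overlaps Percussion Take, Woodwind Soundcheck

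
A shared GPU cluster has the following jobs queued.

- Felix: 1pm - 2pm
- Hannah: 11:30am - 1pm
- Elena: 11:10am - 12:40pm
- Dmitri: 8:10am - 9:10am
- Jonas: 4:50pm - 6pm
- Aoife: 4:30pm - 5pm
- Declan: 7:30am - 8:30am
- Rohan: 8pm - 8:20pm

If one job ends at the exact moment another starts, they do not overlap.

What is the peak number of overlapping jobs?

Sweep the timeline, counting +1 at each start and −1 at each end (ends before starts at a tie):
7:30am start Declan → 1
8:10am start Dmitri → 2
8:30am end Declan → 1
9:10am end Dmitri → 0
11:10am start Elena → 1
11:30am start Hannah → 2
12:40pm end Elena → 1
1pm end Hannah → 0
1pm start Felix → 1
2pm end Felix → 0
4:30pm start Aoife → 1
4:50pm start Jonas → 2
5pm end Aoife → 1
6pm end Jonas → 0
8pm start Rohan → 1
8:20pm end Rohan → 0
Peak is 2, at 8:10am (Declan, Dmitri).

2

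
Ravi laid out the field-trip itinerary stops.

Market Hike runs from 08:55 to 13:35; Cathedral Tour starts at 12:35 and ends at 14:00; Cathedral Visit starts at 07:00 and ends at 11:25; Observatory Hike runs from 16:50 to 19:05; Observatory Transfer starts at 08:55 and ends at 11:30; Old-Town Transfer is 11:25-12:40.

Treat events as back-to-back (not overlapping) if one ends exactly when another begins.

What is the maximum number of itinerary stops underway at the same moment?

3

Sweep the timeline, counting +1 at each start and −1 at each end (ends before starts at a tie):
07:00 start Cathedral Visit → 1
08:55 start Market Hike → 2
08:55 start Observatory Transfer → 3
11:25 end Cathedral Visit → 2
11:25 start Old-Town Transfer → 3
11:30 end Observatory Transfer → 2
12:35 start Cathedral Tour → 3
12:40 end Old-Town Transfer → 2
13:35 end Market Hike → 1
14:00 end Cathedral Tour → 0
16:50 start Observatory Hike → 1
19:05 end Observatory Hike → 0
Peak is 3, at 08:55 (Cathedral Visit, Market Hike, Observatory Transfer).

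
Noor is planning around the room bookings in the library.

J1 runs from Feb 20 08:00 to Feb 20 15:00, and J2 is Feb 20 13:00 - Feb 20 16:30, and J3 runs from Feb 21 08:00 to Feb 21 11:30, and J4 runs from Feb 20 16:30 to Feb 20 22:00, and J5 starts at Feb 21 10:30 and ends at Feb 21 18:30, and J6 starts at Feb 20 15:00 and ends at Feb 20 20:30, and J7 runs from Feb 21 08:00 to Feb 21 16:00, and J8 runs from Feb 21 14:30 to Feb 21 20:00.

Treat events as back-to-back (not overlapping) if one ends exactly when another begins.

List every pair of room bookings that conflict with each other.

Sorted by start: J1, J2, J6, J4, J3, J7, J5, J8.
J2 starts before J1 ends → J1 and J2 overlap.
J6 starts exactly when J1 ends (back-to-back, no overlap), so nothing later overlaps J1 either.
J6 starts before J2 ends → J2 and J6 overlap.
J4 starts exactly when J2 ends (back-to-back, no overlap), so nothing later overlaps J2 either.
J4 starts before J6 ends → J6 and J4 overlap.
J3 starts after J6 ends, so nothing later overlaps J6 either.
J3 starts after J4 ends, so nothing later overlaps J4 either.
J7 starts before J3 ends → J3 and J7 overlap.
J5 starts before J3 ends → J3 and J5 overlap.
J8 starts after J3 ends.
J5 starts before J7 ends → J7 and J5 overlap.
J8 starts before J7 ends → J7 and J8 overlap.
J8 starts before J5 ends → J5 and J8 overlap.

J1 & J2, J2 & J6, J3 & J5, J3 & J7, J4 & J6, J5 & J7, J5 & J8, J7 & J8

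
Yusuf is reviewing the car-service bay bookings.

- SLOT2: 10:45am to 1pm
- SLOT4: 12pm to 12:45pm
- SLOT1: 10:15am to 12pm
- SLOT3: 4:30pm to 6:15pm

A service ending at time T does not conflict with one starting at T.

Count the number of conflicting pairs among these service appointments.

2

Sorted by start: SLOT1, SLOT2, SLOT4, SLOT3.
SLOT2 starts before SLOT1 ends → SLOT1 and SLOT2 overlap.
SLOT4 starts exactly when SLOT1 ends (back-to-back, no overlap); SLOT1 is clear from here.
SLOT4 starts before SLOT2 ends → SLOT2 and SLOT4 overlap.
SLOT3 starts after SLOT2 ends.
SLOT3 starts after SLOT4 ends.
Overlapping pairs: SLOT1 & SLOT2, SLOT2 & SLOT4 — 2 in total.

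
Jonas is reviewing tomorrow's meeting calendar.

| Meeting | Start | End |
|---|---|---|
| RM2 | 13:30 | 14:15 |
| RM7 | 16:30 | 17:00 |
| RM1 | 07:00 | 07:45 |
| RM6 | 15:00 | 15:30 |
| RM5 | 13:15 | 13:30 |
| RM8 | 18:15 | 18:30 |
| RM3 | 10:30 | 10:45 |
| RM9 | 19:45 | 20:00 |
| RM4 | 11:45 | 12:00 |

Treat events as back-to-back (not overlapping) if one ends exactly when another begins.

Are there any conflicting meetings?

Sorted by start: RM1, RM3, RM4, RM5, RM2, RM6, RM7, RM8, RM9.
RM3 starts after RM1 ends — done with RM1.
RM4 starts after RM3 ends — done with RM3.
RM5 starts after RM4 ends — done with RM4.
RM2 starts exactly when RM5 ends (back-to-back, no overlap) — done with RM5.
RM6 starts after RM2 ends — done with RM2.
RM7 starts after RM6 ends — done with RM6.
RM8 starts after RM7 ends — done with RM7.
RM9 starts after RM8 ends.
Every pair is clear; the schedule has no overlaps.

No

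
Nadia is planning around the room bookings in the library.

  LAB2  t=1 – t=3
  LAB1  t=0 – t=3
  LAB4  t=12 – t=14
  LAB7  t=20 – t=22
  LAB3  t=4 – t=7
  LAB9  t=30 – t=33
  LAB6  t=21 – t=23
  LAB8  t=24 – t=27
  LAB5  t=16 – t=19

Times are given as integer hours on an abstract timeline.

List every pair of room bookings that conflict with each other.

Sorted by start: LAB1, LAB2, LAB3, LAB4, LAB5, LAB7, LAB6, LAB8, LAB9.
LAB2 starts before LAB1 ends → LAB1 and LAB2 overlap.
LAB3 starts after LAB1 ends, so LAB1 has no further overlaps.
LAB3 starts after LAB2 ends, so LAB2 has no further overlaps.
LAB4 starts after LAB3 ends, so LAB3 has no further overlaps.
LAB5 starts after LAB4 ends, so LAB4 has no further overlaps.
LAB7 starts after LAB5 ends, so LAB5 has no further overlaps.
LAB6 starts before LAB7 ends → LAB7 and LAB6 overlap.
LAB8 starts after LAB7 ends, so LAB7 has no further overlaps.
LAB8 starts after LAB6 ends, so LAB6 has no further overlaps.
LAB9 starts after LAB8 ends.

LAB1 & LAB2, LAB6 & LAB7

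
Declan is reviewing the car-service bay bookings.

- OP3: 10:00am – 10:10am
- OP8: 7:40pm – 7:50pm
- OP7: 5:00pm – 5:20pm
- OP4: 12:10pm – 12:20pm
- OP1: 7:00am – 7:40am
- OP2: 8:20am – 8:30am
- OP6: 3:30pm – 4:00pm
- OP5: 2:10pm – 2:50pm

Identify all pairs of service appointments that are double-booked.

Sorted by start: OP1, OP2, OP3, OP4, OP5, OP6, OP7, OP8.
OP2 starts after OP1 ends; OP1 is clear from here.
OP3 starts after OP2 ends; OP2 is clear from here.
OP4 starts after OP3 ends; OP3 is clear from here.
OP5 starts after OP4 ends; OP4 is clear from here.
OP6 starts after OP5 ends; OP5 is clear from here.
OP7 starts after OP6 ends; OP6 is clear from here.
OP8 starts after OP7 ends.

no overlapping pairs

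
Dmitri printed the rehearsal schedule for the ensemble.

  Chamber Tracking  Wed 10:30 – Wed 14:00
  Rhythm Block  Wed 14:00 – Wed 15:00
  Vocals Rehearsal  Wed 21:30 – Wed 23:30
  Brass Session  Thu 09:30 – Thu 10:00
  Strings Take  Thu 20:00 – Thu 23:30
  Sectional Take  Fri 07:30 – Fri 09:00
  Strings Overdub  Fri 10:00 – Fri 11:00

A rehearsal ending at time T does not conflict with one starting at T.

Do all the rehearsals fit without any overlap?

Yes

Sorted by start: Chamber Tracking, Rhythm Block, Vocals Rehearsal, Brass Session, Strings Take, Sectional Take, Strings Overdub.
Rhythm Block starts exactly when Chamber Tracking ends (back-to-back, no overlap), so Chamber Tracking has no further overlaps.
Vocals Rehearsal starts after Rhythm Block ends, so Rhythm Block has no further overlaps.
Brass Session starts after Vocals Rehearsal ends, so Vocals Rehearsal has no further overlaps.
Strings Take starts after Brass Session ends, so Brass Session has no further overlaps.
Sectional Take starts after Strings Take ends, so Strings Take has no further overlaps.
Strings Overdub starts after Sectional Take ends.
Every pair is clear; the schedule has no overlaps.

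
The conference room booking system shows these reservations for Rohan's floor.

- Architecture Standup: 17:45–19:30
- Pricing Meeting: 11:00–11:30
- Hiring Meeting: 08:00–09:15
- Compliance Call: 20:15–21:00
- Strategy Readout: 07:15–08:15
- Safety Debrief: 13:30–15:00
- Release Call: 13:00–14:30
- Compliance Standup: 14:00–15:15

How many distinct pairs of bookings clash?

4

Sorted by start: Strategy Readout, Hiring Meeting, Pricing Meeting, Release Call, Safety Debrief, Compliance Standup, Architecture Standup, Compliance Call.
Hiring Meeting starts before Strategy Readout ends → Strategy Readout and Hiring Meeting overlap.
Pricing Meeting starts after Strategy Readout ends, so nothing later overlaps Strategy Readout either.
Pricing Meeting starts after Hiring Meeting ends, so nothing later overlaps Hiring Meeting either.
Release Call starts after Pricing Meeting ends, so nothing later overlaps Pricing Meeting either.
Safety Debrief starts before Release Call ends → Release Call and Safety Debrief overlap.
Compliance Standup starts before Release Call ends → Release Call and Compliance Standup overlap.
Architecture Standup starts after Release Call ends, so nothing later overlaps Release Call either.
Compliance Standup starts before Safety Debrief ends → Safety Debrief and Compliance Standup overlap.
Architecture Standup starts after Safety Debrief ends, so nothing later overlaps Safety Debrief either.
Architecture Standup starts after Compliance Standup ends, so nothing later overlaps Compliance Standup either.
Compliance Call starts after Architecture Standup ends.
Overlapping pairs: Compliance Standup & Release Call, Compliance Standup & Safety Debrief, Hiring Meeting & Strategy Readout, Release Call & Safety Debrief — 4 in total.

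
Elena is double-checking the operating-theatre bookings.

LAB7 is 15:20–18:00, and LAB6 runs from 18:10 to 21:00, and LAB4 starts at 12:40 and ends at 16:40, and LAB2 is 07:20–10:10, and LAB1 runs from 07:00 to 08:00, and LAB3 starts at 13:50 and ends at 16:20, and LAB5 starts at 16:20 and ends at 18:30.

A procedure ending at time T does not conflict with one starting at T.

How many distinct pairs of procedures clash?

Two intervals overlap when each starts before the other ends.
Sorted by start: LAB1, LAB2, LAB4, LAB3, LAB7, LAB5, LAB6.
LAB2 starts before LAB1 ends → LAB1 and LAB2 overlap.
LAB4 starts after LAB1 ends — done with LAB1.
LAB4 starts after LAB2 ends — done with LAB2.
LAB3 starts before LAB4 ends → LAB4 and LAB3 overlap.
LAB7 starts before LAB4 ends → LAB4 and LAB7 overlap.
LAB5 starts before LAB4 ends → LAB4 and LAB5 overlap.
LAB6 starts after LAB4 ends.
LAB7 starts before LAB3 ends → LAB3 and LAB7 overlap.
LAB5 starts exactly when LAB3 ends (back-to-back, no overlap) — done with LAB3.
LAB5 starts before LAB7 ends → LAB7 and LAB5 overlap.
LAB6 starts after LAB7 ends.
LAB6 starts before LAB5 ends → LAB5 and LAB6 overlap.
Overlapping pairs: LAB1 & LAB2, LAB3 & LAB4, LAB3 & LAB7, LAB4 & LAB5, LAB4 & LAB7, LAB5 & LAB6, LAB5 & LAB7 — 7 in total.

7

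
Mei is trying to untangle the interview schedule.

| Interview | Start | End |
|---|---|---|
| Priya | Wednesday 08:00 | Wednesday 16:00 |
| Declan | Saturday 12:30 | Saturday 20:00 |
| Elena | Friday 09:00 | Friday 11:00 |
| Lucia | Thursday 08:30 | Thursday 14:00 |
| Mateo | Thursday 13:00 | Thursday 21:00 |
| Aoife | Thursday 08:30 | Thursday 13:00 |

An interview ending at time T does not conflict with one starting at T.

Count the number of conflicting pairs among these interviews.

Two intervals overlap when each starts before the other ends.
Sorted by start: Priya, Lucia, Aoife, Mateo, Elena, Declan.
Lucia starts after Priya ends, so nothing later overlaps Priya either.
Aoife starts before Lucia ends → Lucia and Aoife overlap.
Mateo starts before Lucia ends → Lucia and Mateo overlap.
Elena starts after Lucia ends, so nothing later overlaps Lucia either.
Mateo starts exactly when Aoife ends (back-to-back, no overlap), so nothing later overlaps Aoife either.
Elena starts after Mateo ends, so nothing later overlaps Mateo either.
Declan starts after Elena ends.
Overlapping pairs: Aoife & Lucia, Lucia & Mateo — 2 in total.

2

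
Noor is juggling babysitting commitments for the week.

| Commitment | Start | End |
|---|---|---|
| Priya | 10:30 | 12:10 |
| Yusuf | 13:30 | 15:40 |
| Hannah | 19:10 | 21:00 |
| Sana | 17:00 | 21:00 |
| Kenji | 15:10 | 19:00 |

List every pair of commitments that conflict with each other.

Sorted by start: Priya, Yusuf, Kenji, Sana, Hannah.
Yusuf starts after Priya ends, so nothing later overlaps Priya either.
Kenji starts before Yusuf ends → Yusuf and Kenji overlap.
Sana starts after Yusuf ends, so nothing later overlaps Yusuf either.
Sana starts before Kenji ends → Kenji and Sana overlap.
Hannah starts after Kenji ends.
Hannah starts before Sana ends → Sana and Hannah overlap.

Hannah & Sana, Kenji & Sana, Kenji & Yusuf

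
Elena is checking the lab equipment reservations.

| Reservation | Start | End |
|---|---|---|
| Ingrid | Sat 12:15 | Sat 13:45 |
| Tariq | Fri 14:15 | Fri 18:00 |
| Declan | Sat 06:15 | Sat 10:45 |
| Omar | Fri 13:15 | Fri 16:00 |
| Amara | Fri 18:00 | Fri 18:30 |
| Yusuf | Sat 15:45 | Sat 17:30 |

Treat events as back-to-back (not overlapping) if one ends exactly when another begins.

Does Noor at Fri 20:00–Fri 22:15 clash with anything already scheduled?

Omar: ends Fri 16:00 at or before Noor starts Fri 20:00 → clear.
Tariq: ends Fri 18:00 at or before Noor starts Fri 20:00 → clear.
Amara: ends Fri 18:30 at or before Noor starts Fri 20:00 → clear.
Declan: starts Sat 06:15 at or after Noor ends Fri 22:15 → clear.
Ingrid: starts Sat 12:15 at or after Noor ends Fri 22:15 → clear.
Yusuf: starts Sat 15:45 at or after Noor ends Fri 22:15 → clear.

No — it doesn't clash with anything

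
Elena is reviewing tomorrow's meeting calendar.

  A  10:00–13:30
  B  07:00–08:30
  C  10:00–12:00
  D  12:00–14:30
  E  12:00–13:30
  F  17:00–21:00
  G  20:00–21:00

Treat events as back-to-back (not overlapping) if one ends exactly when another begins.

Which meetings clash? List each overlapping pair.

A & C, A & D, A & E, D & E, F & G

Two intervals overlap when each starts before the other ends.
Sorted by start: B, A, C, D, E, F, G.
A starts after B ends, so nothing later overlaps B either.
C starts before A ends → A and C overlap.
D starts before A ends → A and D overlap.
E starts before A ends → A and E overlap.
F starts after A ends, so nothing later overlaps A either.
D starts exactly when C ends (back-to-back, no overlap), so nothing later overlaps C either.
E starts before D ends → D and E overlap.
F starts after D ends, so nothing later overlaps D either.
F starts after E ends, so nothing later overlaps E either.
G starts before F ends → F and G overlap.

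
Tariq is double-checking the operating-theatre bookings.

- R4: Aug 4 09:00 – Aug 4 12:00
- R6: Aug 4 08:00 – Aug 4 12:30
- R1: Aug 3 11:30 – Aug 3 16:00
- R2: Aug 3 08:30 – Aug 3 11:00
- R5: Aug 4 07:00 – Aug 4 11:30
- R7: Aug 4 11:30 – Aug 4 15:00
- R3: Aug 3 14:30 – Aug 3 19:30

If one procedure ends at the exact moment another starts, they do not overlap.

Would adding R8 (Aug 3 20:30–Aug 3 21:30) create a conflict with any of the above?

R2: ends Aug 3 11:00 at or before R8 starts Aug 3 20:30 → clear.
R1: ends Aug 3 16:00 at or before R8 starts Aug 3 20:30 → clear.
R3: ends Aug 3 19:30 at or before R8 starts Aug 3 20:30 → clear.
R5: starts Aug 4 07:00 at or after R8 ends Aug 3 21:30 → clear.
R6: starts Aug 4 08:00 at or after R8 ends Aug 3 21:30 → clear.
R4: starts Aug 4 09:00 at or after R8 ends Aug 3 21:30 → clear.
R7: starts Aug 4 11:30 at or after R8 ends Aug 3 21:30 → clear.

No — it doesn't clash with anything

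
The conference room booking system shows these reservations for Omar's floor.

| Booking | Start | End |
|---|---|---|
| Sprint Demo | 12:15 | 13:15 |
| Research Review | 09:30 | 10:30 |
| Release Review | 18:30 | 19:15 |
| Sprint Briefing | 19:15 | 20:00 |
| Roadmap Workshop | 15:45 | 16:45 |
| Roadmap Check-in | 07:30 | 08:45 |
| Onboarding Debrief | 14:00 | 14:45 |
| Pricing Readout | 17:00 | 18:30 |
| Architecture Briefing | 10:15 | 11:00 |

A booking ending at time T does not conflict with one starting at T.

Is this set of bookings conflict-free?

Check each pair: they overlap iff neither finishes before the other starts.
Sorted by start: Roadmap Check-in, Research Review, Architecture Briefing, Sprint Demo, Onboarding Debrief, Roadmap Workshop, Pricing Readout, Release Review, Sprint Briefing.
Research Review starts after Roadmap Check-in ends, so Roadmap Check-in has no further overlaps.
Architecture Briefing starts before Research Review ends → Research Review and Architecture Briefing overlap.
That's a conflict, so the schedule is not conflict-free.

No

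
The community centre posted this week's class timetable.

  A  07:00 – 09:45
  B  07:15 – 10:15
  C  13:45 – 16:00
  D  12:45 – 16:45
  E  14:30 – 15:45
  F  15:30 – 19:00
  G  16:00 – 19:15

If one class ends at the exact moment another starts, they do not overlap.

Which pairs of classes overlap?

Sorted by start: A, B, D, C, E, F, G.
B starts before A ends → A and B overlap.
D starts after A ends, so nothing later overlaps A either.
D starts after B ends, so nothing later overlaps B either.
C starts before D ends → D and C overlap.
E starts before D ends → D and E overlap.
F starts before D ends → D and F overlap.
G starts before D ends → D and G overlap.
E starts before C ends → C and E overlap.
F starts before C ends → C and F overlap.
G starts exactly when C ends (back-to-back, no overlap).
F starts before E ends → E and F overlap.
G starts after E ends.
G starts before F ends → F and G overlap.

A & B, C & D, C & E, C & F, D & E, D & F, D & G, E & F, F & G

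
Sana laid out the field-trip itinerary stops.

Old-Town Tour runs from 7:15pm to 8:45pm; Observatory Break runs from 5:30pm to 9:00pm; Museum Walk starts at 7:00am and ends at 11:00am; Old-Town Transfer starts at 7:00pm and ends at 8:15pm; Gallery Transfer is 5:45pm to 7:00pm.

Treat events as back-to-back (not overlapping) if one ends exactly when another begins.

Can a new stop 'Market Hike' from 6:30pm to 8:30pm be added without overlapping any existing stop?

Museum Walk: ends 11:00am at or before Market Hike starts 6:30pm → clear.
Observatory Break: starts 5:30pm before Market Hike ends 8:30pm, and ends 9:00pm after Market Hike starts 6:30pm → overlap.
Gallery Transfer: starts 5:45pm before Market Hike ends 8:30pm, and ends 7:00pm after Market Hike starts 6:30pm → overlap.
Old-Town Transfer: starts 7:00pm before Market Hike ends 8:30pm, and ends 8:15pm after Market Hike starts 6:30pm → overlap.
Old-Town Tour: starts 7:15pm before Market Hike ends 8:30pm, and ends 8:45pm after Market Hike starts 6:30pm → overlap.
Market Hike overlaps Old-Town Transfer, Gallery Transfer, Observatory Break, Old-Town Tour.

No — it overlaps Gallery Transfer, Observatory Break, Old-Town Tour, Old-Town Transfer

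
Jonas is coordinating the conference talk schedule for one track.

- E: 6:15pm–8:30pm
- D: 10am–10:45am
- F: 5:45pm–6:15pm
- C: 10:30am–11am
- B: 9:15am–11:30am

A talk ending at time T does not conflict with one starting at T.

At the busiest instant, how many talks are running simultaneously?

3

Walk through starts and ends in time order (an end at T is processed before a start at T):
9:15am start B → 1
10am start D → 2
10:30am start C → 3
10:45am end D → 2
11am end C → 1
11:30am end B → 0
5:45pm start F → 1
6:15pm end F → 0
6:15pm start E → 1
8:30pm end E → 0
Peak is 3, at 10:30am (B, C, D).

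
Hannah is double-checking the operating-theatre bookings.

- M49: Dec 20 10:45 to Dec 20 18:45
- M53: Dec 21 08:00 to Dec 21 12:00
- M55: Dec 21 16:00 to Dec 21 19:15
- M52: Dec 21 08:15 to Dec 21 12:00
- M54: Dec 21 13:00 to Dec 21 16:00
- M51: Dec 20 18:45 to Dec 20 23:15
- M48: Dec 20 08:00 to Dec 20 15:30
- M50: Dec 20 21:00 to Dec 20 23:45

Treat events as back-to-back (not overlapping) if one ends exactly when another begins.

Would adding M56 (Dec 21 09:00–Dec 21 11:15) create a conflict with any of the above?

M48: ends Dec 20 15:30 at or before M56 starts Dec 21 09:00 → clear.
M49: ends Dec 20 18:45 at or before M56 starts Dec 21 09:00 → clear.
M51: ends Dec 20 23:15 at or before M56 starts Dec 21 09:00 → clear.
M50: ends Dec 20 23:45 at or before M56 starts Dec 21 09:00 → clear.
M53: starts Dec 21 08:00 before M56 ends Dec 21 11:15, and ends Dec 21 12:00 after M56 starts Dec 21 09:00 → overlap.
M52: starts Dec 21 08:15 before M56 ends Dec 21 11:15, and ends Dec 21 12:00 after M56 starts Dec 21 09:00 → overlap.
M54: starts Dec 21 13:00 at or after M56 ends Dec 21 11:15 → clear.
M55: starts Dec 21 16:00 at or after M56 ends Dec 21 11:15 → clear.
M56 overlaps M52, M53.

Yes — it overlaps M52, M53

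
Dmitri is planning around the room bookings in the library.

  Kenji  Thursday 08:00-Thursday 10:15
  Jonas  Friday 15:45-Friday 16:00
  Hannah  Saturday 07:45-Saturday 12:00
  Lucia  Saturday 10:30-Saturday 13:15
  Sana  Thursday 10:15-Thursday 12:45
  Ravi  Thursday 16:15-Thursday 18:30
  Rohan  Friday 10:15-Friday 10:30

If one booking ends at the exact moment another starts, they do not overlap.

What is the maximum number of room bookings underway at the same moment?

Walk through starts and ends in time order (an end at T is processed before a start at T):
Thursday 08:00 start Kenji → 1
Thursday 10:15 end Kenji → 0
Thursday 10:15 start Sana → 1
Thursday 12:45 end Sana → 0
Thursday 16:15 start Ravi → 1
Thursday 18:30 end Ravi → 0
Friday 10:15 start Rohan → 1
Friday 10:30 end Rohan → 0
Friday 15:45 start Jonas → 1
Friday 16:00 end Jonas → 0
Saturday 07:45 start Hannah → 1
Saturday 10:30 start Lucia → 2
Saturday 12:00 end Hannah → 1
Saturday 13:15 end Lucia → 0
Peak is 2, at Saturday 10:30 (Hannah, Lucia).

2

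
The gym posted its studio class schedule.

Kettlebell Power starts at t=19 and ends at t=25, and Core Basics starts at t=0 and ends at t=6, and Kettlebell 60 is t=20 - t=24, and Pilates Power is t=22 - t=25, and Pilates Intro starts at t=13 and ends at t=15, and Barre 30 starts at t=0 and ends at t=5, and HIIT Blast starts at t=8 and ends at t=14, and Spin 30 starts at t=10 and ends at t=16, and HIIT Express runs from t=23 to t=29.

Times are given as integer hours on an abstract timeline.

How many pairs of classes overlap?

10

Sorted by start: Barre 30, Core Basics, HIIT Blast, Spin 30, Pilates Intro, Kettlebell Power, Kettlebell 60, Pilates Power, HIIT Express.
Core Basics starts before Barre 30 ends → Barre 30 and Core Basics overlap.
HIIT Blast starts after Barre 30 ends — done with Barre 30.
HIIT Blast starts after Core Basics ends — done with Core Basics.
Spin 30 starts before HIIT Blast ends → HIIT Blast and Spin 30 overlap.
Pilates Intro starts before HIIT Blast ends → HIIT Blast and Pilates Intro overlap.
Kettlebell Power starts after HIIT Blast ends — done with HIIT Blast.
Pilates Intro starts before Spin 30 ends → Spin 30 and Pilates Intro overlap.
Kettlebell Power starts after Spin 30 ends — done with Spin 30.
Kettlebell Power starts after Pilates Intro ends — done with Pilates Intro.
Kettlebell 60 starts before Kettlebell Power ends → Kettlebell Power and Kettlebell 60 overlap.
Pilates Power starts before Kettlebell Power ends → Kettlebell Power and Pilates Power overlap.
HIIT Express starts before Kettlebell Power ends → Kettlebell Power and HIIT Express overlap.
Pilates Power starts before Kettlebell 60 ends → Kettlebell 60 and Pilates Power overlap.
HIIT Express starts before Kettlebell 60 ends → Kettlebell 60 and HIIT Express overlap.
HIIT Express starts before Pilates Power ends → Pilates Power and HIIT Express overlap.
Overlapping pairs: Barre 30 & Core Basics, HIIT Blast & Pilates Intro, HIIT Blast & Spin 30, HIIT Express & Kettlebell 60, HIIT Express & Kettlebell Power, HIIT Express & Pilates Power, Kettlebell 60 & Kettlebell Power, Kettlebell 60 & Pilates Power, Kettlebell Power & Pilates Power, Pilates Intro & Spin 30 — 10 in total.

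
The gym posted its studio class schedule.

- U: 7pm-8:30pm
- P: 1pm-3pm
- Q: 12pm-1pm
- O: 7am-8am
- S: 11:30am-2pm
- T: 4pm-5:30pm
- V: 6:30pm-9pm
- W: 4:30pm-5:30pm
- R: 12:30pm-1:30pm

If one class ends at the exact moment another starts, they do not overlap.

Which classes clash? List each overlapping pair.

P & R, P & S, Q & R, Q & S, R & S, T & W, U & V

Sorted by start: O, S, Q, R, P, T, W, V, U.
S starts after O ends; O is clear from here.
Q starts before S ends → S and Q overlap.
R starts before S ends → S and R overlap.
P starts before S ends → S and P overlap.
T starts after S ends; S is clear from here.
R starts before Q ends → Q and R overlap.
P starts exactly when Q ends (back-to-back, no overlap); Q is clear from here.
P starts before R ends → R and P overlap.
T starts after R ends; R is clear from here.
T starts after P ends; P is clear from here.
W starts before T ends → T and W overlap.
V starts after T ends; T is clear from here.
V starts after W ends; W is clear from here.
U starts before V ends → V and U overlap.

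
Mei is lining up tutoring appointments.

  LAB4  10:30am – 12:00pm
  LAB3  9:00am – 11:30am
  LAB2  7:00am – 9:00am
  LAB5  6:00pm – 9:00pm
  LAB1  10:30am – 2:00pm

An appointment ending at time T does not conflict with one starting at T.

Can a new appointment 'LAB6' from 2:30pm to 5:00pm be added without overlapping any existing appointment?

Yes — the slot is free

LAB2: ends 9:00am at or before LAB6 starts 2:30pm → clear.
LAB3: ends 11:30am at or before LAB6 starts 2:30pm → clear.
LAB1: ends 2:00pm at or before LAB6 starts 2:30pm → clear.
LAB4: ends 12:00pm at or before LAB6 starts 2:30pm → clear.
LAB5: starts 6:00pm at or after LAB6 ends 5:00pm → clear.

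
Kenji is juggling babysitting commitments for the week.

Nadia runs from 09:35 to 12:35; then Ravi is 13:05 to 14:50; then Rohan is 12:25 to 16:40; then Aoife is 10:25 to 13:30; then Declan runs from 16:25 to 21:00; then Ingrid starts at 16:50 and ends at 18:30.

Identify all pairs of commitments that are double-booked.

Sorted by start: Nadia, Aoife, Rohan, Ravi, Declan, Ingrid.
Aoife starts before Nadia ends → Nadia and Aoife overlap.
Rohan starts before Nadia ends → Nadia and Rohan overlap.
Ravi starts after Nadia ends; Nadia is clear from here.
Rohan starts before Aoife ends → Aoife and Rohan overlap.
Ravi starts before Aoife ends → Aoife and Ravi overlap.
Declan starts after Aoife ends; Aoife is clear from here.
Ravi starts before Rohan ends → Rohan and Ravi overlap.
Declan starts before Rohan ends → Rohan and Declan overlap.
Ingrid starts after Rohan ends.
Declan starts after Ravi ends; Ravi is clear from here.
Ingrid starts before Declan ends → Declan and Ingrid overlap.

Aoife & Nadia, Aoife & Ravi, Aoife & Rohan, Declan & Ingrid, Declan & Rohan, Nadia & Rohan, Ravi & Rohan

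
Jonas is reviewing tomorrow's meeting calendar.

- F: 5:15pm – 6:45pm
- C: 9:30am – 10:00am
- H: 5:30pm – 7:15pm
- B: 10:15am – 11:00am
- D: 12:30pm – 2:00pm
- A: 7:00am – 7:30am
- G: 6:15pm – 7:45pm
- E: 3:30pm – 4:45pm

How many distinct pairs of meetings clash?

3

Sorted by start: A, C, B, D, E, F, H, G.
C starts after A ends; A is clear from here.
B starts after C ends; C is clear from here.
D starts after B ends; B is clear from here.
E starts after D ends; D is clear from here.
F starts after E ends; E is clear from here.
H starts before F ends → F and H overlap.
G starts before F ends → F and G overlap.
G starts before H ends → H and G overlap.
Overlapping pairs: F & G, F & H, G & H — 3 in total.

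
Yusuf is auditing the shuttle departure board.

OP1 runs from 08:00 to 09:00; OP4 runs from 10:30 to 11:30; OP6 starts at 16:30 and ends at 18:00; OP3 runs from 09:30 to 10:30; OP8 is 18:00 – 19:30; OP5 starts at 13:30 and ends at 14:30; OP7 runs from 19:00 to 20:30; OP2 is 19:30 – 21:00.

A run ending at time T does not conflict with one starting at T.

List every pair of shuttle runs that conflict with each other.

Sorted by start: OP1, OP3, OP4, OP5, OP6, OP8, OP7, OP2.
OP3 starts after OP1 ends — done with OP1.
OP4 starts exactly when OP3 ends (back-to-back, no overlap) — done with OP3.
OP5 starts after OP4 ends — done with OP4.
OP6 starts after OP5 ends — done with OP5.
OP8 starts exactly when OP6 ends (back-to-back, no overlap) — done with OP6.
OP7 starts before OP8 ends → OP8 and OP7 overlap.
OP2 starts exactly when OP8 ends (back-to-back, no overlap).
OP2 starts before OP7 ends → OP7 and OP2 overlap.

OP2 & OP7, OP7 & OP8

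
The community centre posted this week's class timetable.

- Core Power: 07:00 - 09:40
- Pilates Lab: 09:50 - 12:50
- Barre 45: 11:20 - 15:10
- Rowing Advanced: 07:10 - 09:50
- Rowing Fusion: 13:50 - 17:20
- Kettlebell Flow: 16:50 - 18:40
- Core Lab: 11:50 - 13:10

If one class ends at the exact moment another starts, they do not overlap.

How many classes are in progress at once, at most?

3

Walk through starts and ends in time order (an end at T is processed before a start at T):
07:00 start Core Power → 1
07:10 start Rowing Advanced → 2
09:40 end Core Power → 1
09:50 end Rowing Advanced → 0
09:50 start Pilates Lab → 1
11:20 start Barre 45 → 2
11:50 start Core Lab → 3
12:50 end Pilates Lab → 2
13:10 end Core Lab → 1
13:50 start Rowing Fusion → 2
15:10 end Barre 45 → 1
16:50 start Kettlebell Flow → 2
17:20 end Rowing Fusion → 1
18:40 end Kettlebell Flow → 0
Peak is 3, at 11:50 (Barre 45, Core Lab, Pilates Lab).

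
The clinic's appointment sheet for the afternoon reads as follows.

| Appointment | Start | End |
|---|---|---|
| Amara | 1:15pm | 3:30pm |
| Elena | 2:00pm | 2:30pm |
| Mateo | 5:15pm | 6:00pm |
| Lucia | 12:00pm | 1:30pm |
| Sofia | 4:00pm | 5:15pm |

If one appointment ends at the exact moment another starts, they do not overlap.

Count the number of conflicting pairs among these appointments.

2

Sorted by start: Lucia, Amara, Elena, Sofia, Mateo.
Amara starts before Lucia ends → Lucia and Amara overlap.
Elena starts after Lucia ends, so Lucia has no further overlaps.
Elena starts before Amara ends → Amara and Elena overlap.
Sofia starts after Amara ends, so Amara has no further overlaps.
Sofia starts after Elena ends, so Elena has no further overlaps.
Mateo starts exactly when Sofia ends (back-to-back, no overlap).
Overlapping pairs: Amara & Elena, Amara & Lucia — 2 in total.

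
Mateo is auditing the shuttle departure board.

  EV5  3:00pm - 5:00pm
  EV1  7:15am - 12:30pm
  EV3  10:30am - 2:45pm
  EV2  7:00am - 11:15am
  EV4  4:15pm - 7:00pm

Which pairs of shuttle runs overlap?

Sorted by start: EV2, EV1, EV3, EV5, EV4.
EV1 starts before EV2 ends → EV2 and EV1 overlap.
EV3 starts before EV2 ends → EV2 and EV3 overlap.
EV5 starts after EV2 ends; EV2 is clear from here.
EV3 starts before EV1 ends → EV1 and EV3 overlap.
EV5 starts after EV1 ends; EV1 is clear from here.
EV5 starts after EV3 ends; EV3 is clear from here.
EV4 starts before EV5 ends → EV5 and EV4 overlap.

EV1 & EV2, EV1 & EV3, EV2 & EV3, EV4 & EV5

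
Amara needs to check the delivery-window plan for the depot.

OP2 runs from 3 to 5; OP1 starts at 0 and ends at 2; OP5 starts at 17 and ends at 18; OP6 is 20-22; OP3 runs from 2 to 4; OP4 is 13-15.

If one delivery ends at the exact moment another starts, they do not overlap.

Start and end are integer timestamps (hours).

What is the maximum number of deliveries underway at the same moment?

2

Walk through starts and ends in time order (an end at T is processed before a start at T):
0 start OP1 → 1
2 end OP1 → 0
2 start OP3 → 1
3 start OP2 → 2
4 end OP3 → 1
5 end OP2 → 0
13 start OP4 → 1
15 end OP4 → 0
17 start OP5 → 1
18 end OP5 → 0
20 start OP6 → 1
22 end OP6 → 0
Peak is 2, at 3 (OP2, OP3).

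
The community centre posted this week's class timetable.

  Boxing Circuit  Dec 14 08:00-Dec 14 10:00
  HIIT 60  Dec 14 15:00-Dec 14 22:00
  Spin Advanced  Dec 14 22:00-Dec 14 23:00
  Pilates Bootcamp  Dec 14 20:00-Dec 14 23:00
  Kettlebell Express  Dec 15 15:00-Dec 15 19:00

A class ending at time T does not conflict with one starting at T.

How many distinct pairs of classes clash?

Sorted by start: Boxing Circuit, HIIT 60, Pilates Bootcamp, Spin Advanced, Kettlebell Express.
HIIT 60 starts after Boxing Circuit ends, so nothing later overlaps Boxing Circuit either.
Pilates Bootcamp starts before HIIT 60 ends → HIIT 60 and Pilates Bootcamp overlap.
Spin Advanced starts exactly when HIIT 60 ends (back-to-back, no overlap), so nothing later overlaps HIIT 60 either.
Spin Advanced starts before Pilates Bootcamp ends → Pilates Bootcamp and Spin Advanced overlap.
Kettlebell Express starts after Pilates Bootcamp ends.
Kettlebell Express starts after Spin Advanced ends.
Overlapping pairs: HIIT 60 & Pilates Bootcamp, Pilates Bootcamp & Spin Advanced — 2 in total.

2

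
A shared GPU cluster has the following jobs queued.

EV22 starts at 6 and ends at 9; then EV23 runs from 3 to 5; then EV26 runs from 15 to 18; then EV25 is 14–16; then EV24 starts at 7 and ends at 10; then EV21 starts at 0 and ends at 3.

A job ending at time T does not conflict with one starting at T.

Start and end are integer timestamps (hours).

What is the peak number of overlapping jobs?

Sweep the timeline, counting +1 at each start and −1 at each end (ends before starts at a tie):
0 start EV21 → 1
3 end EV21 → 0
3 start EV23 → 1
5 end EV23 → 0
6 start EV22 → 1
7 start EV24 → 2
9 end EV22 → 1
10 end EV24 → 0
14 start EV25 → 1
15 start EV26 → 2
16 end EV25 → 1
18 end EV26 → 0
Peak is 2, at 7 (EV22, EV24).

2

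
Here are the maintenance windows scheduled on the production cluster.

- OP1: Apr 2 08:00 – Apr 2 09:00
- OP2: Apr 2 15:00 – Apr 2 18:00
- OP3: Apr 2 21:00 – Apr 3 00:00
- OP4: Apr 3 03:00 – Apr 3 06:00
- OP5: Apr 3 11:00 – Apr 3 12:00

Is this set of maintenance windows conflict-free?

Yes

Sorted by start: OP1, OP2, OP3, OP4, OP5.
OP2 starts after OP1 ends, so nothing later overlaps OP1 either.
OP3 starts after OP2 ends, so nothing later overlaps OP2 either.
OP4 starts after OP3 ends, so nothing later overlaps OP3 either.
OP5 starts after OP4 ends.
Every pair is clear; the schedule has no overlaps.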